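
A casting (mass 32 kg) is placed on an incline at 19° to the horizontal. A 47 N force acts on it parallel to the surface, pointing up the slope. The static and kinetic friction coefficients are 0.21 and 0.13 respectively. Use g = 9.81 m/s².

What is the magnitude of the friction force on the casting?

f ≈ 55.2 N (up the incline)

Perpendicular to the surface, N = m g cos θ = 32·9.81·cos 19° = 296.8 N.
Parallel to the incline, ΣF = 0 gives f = m g sin θ − P = 102.2 − 47 = 55.2 N (up-slope positive).
Maximum static friction available: μ_s N = 0.21 × 296.8 = 62.33 N.
Since |55.2| ≤ 62.33 N, the casting remains in static equilibrium and friction takes exactly the required value.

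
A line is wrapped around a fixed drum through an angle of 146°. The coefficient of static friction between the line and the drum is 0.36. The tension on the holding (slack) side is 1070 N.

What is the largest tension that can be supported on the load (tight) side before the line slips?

At impending slip the capstan equation gives T₂/T₁ = e^{μβ} with β in radians.
β = 146° × π/180 = 2.548 rad.
e^{μβ} = e^{0.36×2.548} = 2.503.
T₂ = T₁ · e^{μβ} = 1070 × 2.503 = 2680 N.

T_max ≈ 2680 N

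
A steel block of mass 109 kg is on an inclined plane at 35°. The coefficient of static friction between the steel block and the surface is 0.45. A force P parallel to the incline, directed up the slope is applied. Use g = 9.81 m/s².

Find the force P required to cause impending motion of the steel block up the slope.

At impending motion up the slope, friction acts down-slope at its limit: f = μ_s N.
P is parallel to the surface, so N = m g cos θ = 876 N.
Along the incline: P = m g sin θ + μ_s N = 613 + 0.45×876 = 1010 N.

P ≈ 1010 N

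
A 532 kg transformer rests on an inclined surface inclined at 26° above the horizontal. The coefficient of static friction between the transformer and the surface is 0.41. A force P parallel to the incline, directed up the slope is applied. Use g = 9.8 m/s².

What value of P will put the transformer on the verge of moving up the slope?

P ≈ 4210 N

At impending motion up the slope, friction acts down-slope at its limit: f = μ_s N.
P is parallel to the surface, so N = m g cos θ = 4690 N.
Along the incline: P = m g sin θ + μ_s N = 2290 + 0.41×4690 = 4210 N.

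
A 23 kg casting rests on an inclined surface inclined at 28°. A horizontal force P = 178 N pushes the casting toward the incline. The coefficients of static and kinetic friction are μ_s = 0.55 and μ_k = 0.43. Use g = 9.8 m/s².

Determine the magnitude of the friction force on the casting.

Resolve perpendicular to the incline: N = m g cos θ + P sin θ = 23×9.8×cos 28° + 178×sin 28° = 282.6 N.
Along the incline, the net driving force (taking up-slope positive) is P cos θ − m g sin θ = 157.2 − 105.8 = 51.35 N, so equilibrium requires friction f = -51.35 N (down-slope).
Maximum static friction: μ_s N = 0.55 × 282.6 = 155.4 N.
|f_req| = 51.35 ≤ 155.4 N → the casting is in equilibrium; friction equals the required value.

f ≈ 51.3 N (down the incline)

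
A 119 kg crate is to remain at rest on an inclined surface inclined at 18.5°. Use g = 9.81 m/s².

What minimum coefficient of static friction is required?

At the slip threshold m g sin θ = μ_s m g cos θ, so μ_s,min = tan θ.
μ_s,min = tan 18.5° = 0.335.

μ_s,min ≈ 0.335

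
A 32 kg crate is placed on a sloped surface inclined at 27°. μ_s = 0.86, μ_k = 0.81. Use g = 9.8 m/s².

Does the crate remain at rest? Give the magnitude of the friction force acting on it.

N = m g cos θ = 279 N.
Down-slope weight component: m g sin θ = 142 N.
μ_s N = 240 N.
142 ≤ 240 N, so it stays put; friction = 142 N.

f ≈ 142 N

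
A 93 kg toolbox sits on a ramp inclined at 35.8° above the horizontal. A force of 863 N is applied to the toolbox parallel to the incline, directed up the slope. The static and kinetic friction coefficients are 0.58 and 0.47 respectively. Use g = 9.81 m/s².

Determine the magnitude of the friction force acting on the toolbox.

f ≈ 329 N (down the incline)

Perpendicular to the surface, N = m g cos θ = 93·9.81·cos 35.8° = 740 N.
For equilibrium along the incline the friction force must supply f = m g sin θ − P = 533.7 − 863 = -329.3 N (positive meaning up-slope).
The static-friction ceiling is μ_s N = 0.58 × 740 = 429.2 N.
Since |-329.3| ≤ 429.2 N, static friction is sufficient; f equals the required value, not μ_s N.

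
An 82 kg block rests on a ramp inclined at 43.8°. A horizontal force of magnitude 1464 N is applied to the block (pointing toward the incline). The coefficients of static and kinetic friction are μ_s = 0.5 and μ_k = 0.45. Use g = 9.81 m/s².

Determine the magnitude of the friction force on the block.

Normal direction: N = m g cos θ + P sin θ = 1594 N.
Parallel to the incline: P cos θ − m g sin θ = 1057 − 556.8 = 499.9 N; the friction needed to balance this is 499.9 N acting down the slope.
The limit of static friction is μ_s N = 796.9 N.
Since 499.9 N is within the 796.9 N limit, the block stays put and friction is exactly 500 N.

f ≈ 500 N (down the incline)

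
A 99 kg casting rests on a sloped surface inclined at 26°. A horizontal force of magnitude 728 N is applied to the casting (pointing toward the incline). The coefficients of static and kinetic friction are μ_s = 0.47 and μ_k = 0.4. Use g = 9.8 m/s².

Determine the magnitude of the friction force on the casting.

Normal direction: N = m g cos θ + P sin θ = 1191 N.
Parallel to the incline: P cos θ − m g sin θ = 654.3 − 425.3 = 229 N; the friction needed to balance this is 229 N acting down the slope.
Maximum static friction: μ_s N = 0.47 × 1191 = 559.8 N.
|f_req| = 229 ≤ 559.8 N → the casting is in equilibrium; friction equals the required value.

f ≈ 229 N (down the incline)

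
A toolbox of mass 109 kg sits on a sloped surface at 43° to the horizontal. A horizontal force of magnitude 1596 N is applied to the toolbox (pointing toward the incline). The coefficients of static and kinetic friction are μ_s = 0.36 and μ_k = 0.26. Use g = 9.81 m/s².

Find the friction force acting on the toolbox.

f ≈ 438 N (down the incline)

The horizontal push has a component P sin θ into the surface, so N = m g cos θ + P sin θ = 782 + 1088 = 1870 N.
Parallel to the incline: P cos θ − m g sin θ = 1167 − 729.3 = 438 N; the friction needed to balance this is 438 N acting down the slope.
The limit of static friction is μ_s N = 673.4 N.
|f_req| = 438 ≤ 673.4 N → the toolbox is in equilibrium; friction equals the required value.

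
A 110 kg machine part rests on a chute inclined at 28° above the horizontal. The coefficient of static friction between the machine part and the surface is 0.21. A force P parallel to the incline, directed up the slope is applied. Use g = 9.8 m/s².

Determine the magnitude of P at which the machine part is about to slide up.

At impending motion up the slope, friction acts down-slope at its limit: f = μ_s N.
P is parallel to the surface, so N = m g cos θ = 952 N.
Along the incline: P = m g sin θ + μ_s N = 506 + 0.21×952 = 706 N.

P ≈ 706 N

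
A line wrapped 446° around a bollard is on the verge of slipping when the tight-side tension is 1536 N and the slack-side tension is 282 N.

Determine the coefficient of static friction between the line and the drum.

μ ≈ 0.218

T₂/T₁ = e^{μβ} → μ = ln(T₂/T₁)/β.
β = 446° = 7.784 rad.
μ = ln(1536/282)/7.784 = ln(5.447)/7.784 = 0.218.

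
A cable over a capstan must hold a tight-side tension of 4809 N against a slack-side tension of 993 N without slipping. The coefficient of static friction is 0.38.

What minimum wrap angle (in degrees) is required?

T₂/T₁ = e^{μβ} → β = ln(T₂/T₁)/μ.
β = ln(4809/993)/0.38 = 1.578/0.38 = 4.151 rad.
In degrees: β = 4.151 × 180/π = 238°.

β_min ≈ 238°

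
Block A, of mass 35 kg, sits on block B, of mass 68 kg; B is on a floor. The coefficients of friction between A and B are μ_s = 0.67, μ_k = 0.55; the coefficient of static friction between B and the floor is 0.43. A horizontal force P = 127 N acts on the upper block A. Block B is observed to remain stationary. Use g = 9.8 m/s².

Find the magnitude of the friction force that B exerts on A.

The normal force B exerts on A is simply A's weight, N₁ = 343 N.
So the A–B interface can sustain at most μ_s N₁ = 229.8 N of static friction.
P = 127 N is within that limit, so A and B move together (both at rest); the A–B friction is simply f₁ = P = 127 N.
By Newton's third law B feels 127 N forward from A. With B stationary, the floor's static friction on B balances it: f₂ = 127 N (well within μ_s(m_A+m_B)g = 434 N).

f ≈ 127 N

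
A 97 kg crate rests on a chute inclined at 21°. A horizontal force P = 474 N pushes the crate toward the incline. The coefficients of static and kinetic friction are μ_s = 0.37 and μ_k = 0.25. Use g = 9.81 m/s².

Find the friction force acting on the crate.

Normal direction: N = m g cos θ + P sin θ = 1058 N.
Along the incline, the net driving force (taking up-slope positive) is P cos θ − m g sin θ = 442.5 − 341 = 101.5 N, so equilibrium requires friction f = -101.5 N (down-slope).
Maximum static friction: μ_s N = 0.37 × 1058 = 391.5 N.
Since 101.5 N is within the 391.5 N limit, the crate stays put and friction is exactly 102 N.

f ≈ 102 N (down the incline)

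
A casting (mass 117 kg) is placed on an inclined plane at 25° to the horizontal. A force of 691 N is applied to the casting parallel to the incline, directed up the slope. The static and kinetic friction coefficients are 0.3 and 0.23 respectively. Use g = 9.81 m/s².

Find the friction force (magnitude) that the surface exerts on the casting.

f ≈ 206 N (down the incline)

Normal force: N = m g cos θ = 117 × 9.81 × cos 25° = 1040 N.
Parallel to the incline, ΣF = 0 gives f = m g sin θ − P = 485.1 − 691 = -205.9 N (up-slope positive).
Maximum static friction available: μ_s N = 0.3 × 1040 = 312.1 N.
Since |-205.9| ≤ 312.1 N, the casting remains in static equilibrium and friction takes exactly the required value.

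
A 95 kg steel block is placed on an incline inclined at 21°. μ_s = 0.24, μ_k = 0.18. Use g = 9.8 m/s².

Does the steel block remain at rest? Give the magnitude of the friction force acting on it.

N = m g cos θ = 869 N.
Down-slope weight component: m g sin θ = 334 N.
μ_s N = 209 N.
334 > 209 N, so it slides; kinetic friction f = μ_k N = 0.18×869 = 156 N.

f ≈ 156 N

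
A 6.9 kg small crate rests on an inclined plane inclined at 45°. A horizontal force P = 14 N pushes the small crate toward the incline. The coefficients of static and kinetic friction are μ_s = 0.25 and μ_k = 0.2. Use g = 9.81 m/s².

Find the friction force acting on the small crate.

Normal direction: N = m g cos θ + P sin θ = 57.76 N.
Parallel to the incline: P cos θ − m g sin θ = 9.899 − 47.86 = -37.96 N; the friction needed to balance this is 37.96 N acting up the slope.
The limit of static friction is μ_s N = 14.44 N.
The required 37.96 N exceeds the static limit, so the small crate slides down-slope and f = μ_k N = 0.2×57.76 = 11.6 N.

f ≈ 11.6 N (up the incline)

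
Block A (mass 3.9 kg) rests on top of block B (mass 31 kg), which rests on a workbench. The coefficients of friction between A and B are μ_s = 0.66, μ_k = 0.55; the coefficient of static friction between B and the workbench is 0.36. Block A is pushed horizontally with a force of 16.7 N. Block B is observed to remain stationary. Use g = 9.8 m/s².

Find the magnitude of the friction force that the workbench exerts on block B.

f ≈ 16.7 N

The normal force B exerts on A is simply A's weight, N₁ = 38.22 N.
Maximum static friction on A from B: μ_s N₁ = 0.66×38.22 = 25.23 N.
Since P = 16.7 N ≤ 25.23 N, A does not slip on B; friction on A equals P = 16.7 N.
B experiences an equal 16.7 N forward from A (third law). B is in equilibrium, so the floor supplies f₂ = 16.7 N of static friction (limit μ_s(m_A+m_B)g = 123.1 N, not exceeded).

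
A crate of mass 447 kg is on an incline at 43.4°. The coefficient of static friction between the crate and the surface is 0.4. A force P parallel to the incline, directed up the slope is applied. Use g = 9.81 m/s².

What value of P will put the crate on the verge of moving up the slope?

At impending motion up the slope, friction acts down-slope at its limit: f = μ_s N.
P is parallel to the surface, so N = m g cos θ = 3190 N.
Along the incline: P = m g sin θ + μ_s N = 3010 + 0.4×3190 = 4290 N.

P ≈ 4290 N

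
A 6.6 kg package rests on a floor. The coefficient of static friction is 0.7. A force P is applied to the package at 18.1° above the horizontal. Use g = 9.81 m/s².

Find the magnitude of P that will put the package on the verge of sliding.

P ≈ 38.8 N

N = m g − P sin α (the pull lifts the package).
At impending slip, P cos α = μ_s N = μ_s (m g − P sin α).
Solving: P (cos α + μ_s sin α) = μ_s m g → P = 0.7×64.7/(cos 18.1° + 0.7 sin 18.1°) = 45.3/1.168 = 38.8 N.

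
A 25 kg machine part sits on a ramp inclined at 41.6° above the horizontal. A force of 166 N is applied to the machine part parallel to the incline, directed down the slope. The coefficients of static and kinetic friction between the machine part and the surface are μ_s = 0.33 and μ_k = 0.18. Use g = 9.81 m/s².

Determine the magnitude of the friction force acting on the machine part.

Perpendicular to the surface, N = m g cos θ = 25·9.81·cos 41.6° = 183.4 N.
The friction needed for equilibrium is m g sin θ + P = 162.8 + 166 = 328.8 N, measured positive up-slope.
Maximum static friction available: μ_s N = 0.33 × 183.4 = 60.52 N.
|328.8| exceeds 60.52 N, so the machine part slips down-slope; friction is kinetic, f = μ_k N = 0.18×183.4 = 33 N.

f ≈ 33 N (up the incline)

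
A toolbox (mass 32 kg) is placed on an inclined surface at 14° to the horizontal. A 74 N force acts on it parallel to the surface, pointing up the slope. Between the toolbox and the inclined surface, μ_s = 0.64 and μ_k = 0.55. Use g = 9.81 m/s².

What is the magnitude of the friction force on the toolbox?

f ≈ 1.94 N (up the incline)

Normal force: N = m g cos θ = 32 × 9.81 × cos 14° = 304.6 N.
Parallel to the incline, ΣF = 0 gives f = m g sin θ − P = 75.94 − 74 = 1.944 N (up-slope positive).
Static friction can supply at most μ_s N = 194.9 N.
Since |1.944| ≤ 194.9 N, the toolbox remains in static equilibrium and friction takes exactly the required value.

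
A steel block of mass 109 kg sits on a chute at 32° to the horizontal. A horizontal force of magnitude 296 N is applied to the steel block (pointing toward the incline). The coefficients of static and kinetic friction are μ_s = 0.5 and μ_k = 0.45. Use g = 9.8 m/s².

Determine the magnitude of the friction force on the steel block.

f ≈ 315 N (up the incline)

Resolve perpendicular to the incline: N = m g cos θ + P sin θ = 109×9.8×cos 32° + 296×sin 32° = 1063 N.
Parallel to the incline: P cos θ − m g sin θ = 251 − 566.1 = -315 N; the friction needed to balance this is 315 N acting up the slope.
The limit of static friction is μ_s N = 531.4 N.
Since 315 N is within the 531.4 N limit, the steel block stays put and friction is exactly 315 N.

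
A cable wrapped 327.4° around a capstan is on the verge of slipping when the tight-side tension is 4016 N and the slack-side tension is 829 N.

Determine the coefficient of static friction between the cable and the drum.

μ ≈ 0.276

T₂/T₁ = e^{μβ} → μ = ln(T₂/T₁)/β.
β = 327.4° = 5.714 rad.
μ = ln(4016/829)/5.714 = ln(4.844)/5.714 = 0.276.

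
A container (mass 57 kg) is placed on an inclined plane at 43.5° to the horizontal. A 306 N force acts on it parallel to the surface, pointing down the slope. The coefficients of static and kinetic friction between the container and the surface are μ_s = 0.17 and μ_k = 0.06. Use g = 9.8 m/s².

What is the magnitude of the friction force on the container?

Perpendicular to the surface, N = m g cos θ = 57·9.8·cos 43.5° = 405.2 N.
Parallel to the incline, ΣF = 0 gives f = m g sin θ + P = 384.5 + 306 = 690.5 N (up-slope positive).
Maximum static friction available: μ_s N = 0.17 × 405.2 = 68.88 N.
Since |690.5| > 68.88 N, static friction cannot hold it; the container slides down the incline and kinetic friction applies: f = μ_k N = 0.06 × 405.2 = 24.3 N.

f ≈ 24.3 N (up the incline)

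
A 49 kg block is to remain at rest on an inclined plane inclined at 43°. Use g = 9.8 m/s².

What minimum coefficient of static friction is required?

At the slip threshold m g sin θ = μ_s m g cos θ, so μ_s,min = tan θ.
μ_s,min = tan 43° = 0.933.

μ_s,min ≈ 0.933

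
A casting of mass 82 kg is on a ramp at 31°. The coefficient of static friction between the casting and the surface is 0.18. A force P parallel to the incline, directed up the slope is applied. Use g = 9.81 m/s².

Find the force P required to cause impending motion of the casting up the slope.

P ≈ 538 N

At impending motion up the slope, friction acts down-slope at its limit: f = μ_s N.
P is parallel to the surface, so N = m g cos θ = 690 N.
Along the incline: P = m g sin θ + μ_s N = 414 + 0.18×690 = 538 N.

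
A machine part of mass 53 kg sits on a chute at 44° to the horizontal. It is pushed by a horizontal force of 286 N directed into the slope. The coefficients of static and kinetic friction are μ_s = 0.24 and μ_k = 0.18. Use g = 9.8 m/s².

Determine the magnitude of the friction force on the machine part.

Normal direction: N = m g cos θ + P sin θ = 572.3 N.
Along the incline, the net driving force (taking up-slope positive) is P cos θ − m g sin θ = 205.7 − 360.8 = -155.1 N, so equilibrium requires friction f = 155.1 N (up-slope).
Maximum static friction: μ_s N = 0.24 × 572.3 = 137.4 N.
|f_req| = 155.1 > 137.4 N → the machine part slides down the incline; f = μ_k N = 0.18 × 572.3 = 103 N.

f ≈ 103 N (up the incline)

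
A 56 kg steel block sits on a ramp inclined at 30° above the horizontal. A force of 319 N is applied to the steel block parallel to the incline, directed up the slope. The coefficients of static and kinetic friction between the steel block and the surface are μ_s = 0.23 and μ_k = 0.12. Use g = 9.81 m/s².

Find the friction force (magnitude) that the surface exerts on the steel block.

Normal force: N = m g cos θ = 56 × 9.81 × cos 30° = 475.8 N.
The friction needed for equilibrium is m g sin θ − P = 274.7 − 319 = -44.32 N, measured positive up-slope.
Maximum static friction available: μ_s N = 0.23 × 475.8 = 109.4 N.
Since |-44.32| ≤ 109.4 N, the steel block remains in static equilibrium and friction takes exactly the required value.

f ≈ 44.3 N (down the incline)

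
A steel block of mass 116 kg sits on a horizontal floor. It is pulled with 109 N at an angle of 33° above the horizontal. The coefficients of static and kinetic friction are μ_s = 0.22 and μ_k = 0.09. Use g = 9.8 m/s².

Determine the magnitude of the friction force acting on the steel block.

f ≈ 91.4 N

N = m g − P sin α = 1137 − 109×sin 33° = 1077 N.
For equilibrium, f = P cos α = 109×cos 33° = 91.42 N.
The static-friction limit is μ_s N = 237 N.
Since 91.42 N does not exceed the limit, the steel block stays at rest and f = 91.4 N.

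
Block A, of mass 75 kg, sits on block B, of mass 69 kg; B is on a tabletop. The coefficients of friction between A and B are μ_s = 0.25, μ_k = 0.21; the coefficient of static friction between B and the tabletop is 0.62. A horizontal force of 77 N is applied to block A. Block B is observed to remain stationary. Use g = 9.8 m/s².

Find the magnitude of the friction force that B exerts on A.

f ≈ 77 N

The normal force B exerts on A is simply A's weight, N₁ = 735 N.
So the A–B interface can sustain at most μ_s N₁ = 183.8 N of static friction.
Since P = 77 N ≤ 183.8 N, A does not slip on B; friction on A equals P = 77 N.
By Newton's third law B feels 77 N forward from A. With B stationary, the floor's static friction on B balances it: f₂ = 77 N (well within μ_s(m_A+m_B)g = 874.9 N).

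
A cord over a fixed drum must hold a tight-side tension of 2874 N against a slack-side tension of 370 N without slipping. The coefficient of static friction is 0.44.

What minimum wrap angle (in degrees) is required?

β_min ≈ 267°

T₂/T₁ = e^{μβ} → β = ln(T₂/T₁)/μ.
β = ln(2874/370)/0.44 = 2.05/0.44 = 4.659 rad.
In degrees: β = 4.659 × 180/π = 267°.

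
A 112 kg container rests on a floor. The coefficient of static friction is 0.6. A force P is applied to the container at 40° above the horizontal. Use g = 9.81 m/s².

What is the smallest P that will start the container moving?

P ≈ 572 N

N = m g − P sin α (the pull lifts the container).
At impending slip, P cos α = μ_s N = μ_s (m g − P sin α).
Solving: P (cos α + μ_s sin α) = μ_s m g → P = 0.6×1100/(cos 40° + 0.6 sin 40°) = 659/1.152 = 572 N.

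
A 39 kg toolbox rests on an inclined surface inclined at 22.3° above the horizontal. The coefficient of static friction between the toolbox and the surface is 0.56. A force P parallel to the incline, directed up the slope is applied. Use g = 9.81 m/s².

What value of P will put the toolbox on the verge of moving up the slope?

P ≈ 343 N

At impending motion up the slope, friction acts down-slope at its limit: f = μ_s N.
P is parallel to the surface, so N = m g cos θ = 354 N.
Along the incline: P = m g sin θ + μ_s N = 145 + 0.56×354 = 343 N.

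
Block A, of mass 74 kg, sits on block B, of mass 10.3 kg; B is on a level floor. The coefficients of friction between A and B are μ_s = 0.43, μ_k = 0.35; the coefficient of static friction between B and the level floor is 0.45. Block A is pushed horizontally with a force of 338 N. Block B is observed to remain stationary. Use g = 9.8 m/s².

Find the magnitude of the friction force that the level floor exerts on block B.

f ≈ 254 N

Normal force at the A–B interface: N₁ = m_A g = 725.2 N.
So the A–B interface can sustain at most μ_s N₁ = 311.8 N of static friction.
Since P = 338 N > 311.8 N, A slides on B; the A–B friction is kinetic: f₁ = μ_k N₁ = 0.35×725.2 = 254 N.
B experiences an equal 254 N forward from A (third law). B is in equilibrium, so the floor supplies f₂ = 254 N of static friction (limit μ_s(m_A+m_B)g = 371.8 N, not exceeded).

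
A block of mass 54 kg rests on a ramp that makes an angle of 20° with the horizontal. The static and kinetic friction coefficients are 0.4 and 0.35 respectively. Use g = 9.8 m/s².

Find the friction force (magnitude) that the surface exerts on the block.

The normal reaction is N = m g cos θ = 497.3 N.
For equilibrium along the incline, friction must balance the weight component: f = m g sin θ = 181 N up the slope.
Static friction can supply at most μ_s N = 198.9 N.
Since |181| ≤ 198.9 N, the block remains in static equilibrium and friction takes exactly the required value.

f ≈ 181 N (up the incline)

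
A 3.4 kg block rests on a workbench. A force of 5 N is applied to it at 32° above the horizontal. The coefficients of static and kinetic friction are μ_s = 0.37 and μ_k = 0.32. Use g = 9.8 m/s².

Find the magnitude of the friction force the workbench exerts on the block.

f ≈ 4.24 N

The vertical component of P reduces the normal force: N = m g − P sin α = 33.32 − 2.65 = 30.67 N.
The horizontal driving force is P cos α = 4.24 N, so equilibrium needs friction f = 4.24 N.
μ_s N = 0.37 × 30.67 = 11.35 N.
4.24 ≤ 11.35 N → static; friction equals the required 4.24 N.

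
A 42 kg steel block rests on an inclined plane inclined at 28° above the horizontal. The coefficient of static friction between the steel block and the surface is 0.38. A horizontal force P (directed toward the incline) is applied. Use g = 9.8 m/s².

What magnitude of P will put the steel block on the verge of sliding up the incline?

P ≈ 470 N

At impending motion up the slope, friction acts down-slope at its limit: f = μ_s N.
Perpendicular to the incline: N = m g cos θ + P sin θ.
Along the incline: P cos θ = m g sin θ + μ_s N = m g sin θ + μ_s (m g cos θ + P sin θ).
Solving, P (cos θ − μ_s sin θ) = m g (sin θ + μ_s cos θ), so P = 42×9.8×(sin 28° + 0.38 cos 28°)/(cos 28° − 0.38 sin 28°) = 412×0.805/0.7045 = 470 N.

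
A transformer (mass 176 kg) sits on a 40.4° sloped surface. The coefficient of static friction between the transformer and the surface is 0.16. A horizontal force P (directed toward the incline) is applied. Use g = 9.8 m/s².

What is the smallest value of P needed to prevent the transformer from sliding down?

P_min ≈ 1050 N

The transformer tends to slide down (tan θ > μ_s), so at the point of impending slip friction acts up-slope at its limit: f = μ_s N.
Perpendicular to the incline: N = m g cos θ + P sin θ.
Along the incline: P cos θ + μ_s N = m g sin θ, i.e. P cos θ + μ_s (m g cos θ + P sin θ) = m g sin θ.
Solving, P (cos θ + μ_s sin θ) = m g (sin θ − μ_s cos θ), so P = 1720×0.5263/0.8652 = 1050 N.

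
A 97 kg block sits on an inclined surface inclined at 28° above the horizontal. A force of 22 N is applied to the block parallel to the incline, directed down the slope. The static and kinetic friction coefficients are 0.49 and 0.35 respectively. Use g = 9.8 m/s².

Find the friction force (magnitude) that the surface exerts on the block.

Normal force: N = m g cos θ = 97 × 9.8 × cos 28° = 839.3 N.
The friction needed for equilibrium is m g sin θ + P = 446.3 + 22 = 468.3 N, measured positive up-slope.
Maximum static friction available: μ_s N = 0.49 × 839.3 = 411.3 N.
|468.3| exceeds 411.3 N, so the block slips down-slope; friction is kinetic, f = μ_k N = 0.35×839.3 = 294 N.

f ≈ 294 N (up the incline)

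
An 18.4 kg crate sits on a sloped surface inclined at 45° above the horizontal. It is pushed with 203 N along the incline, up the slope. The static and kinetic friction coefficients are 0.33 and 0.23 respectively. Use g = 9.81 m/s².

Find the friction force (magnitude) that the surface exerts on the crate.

Normal force: N = m g cos θ = 18.4 × 9.81 × cos 45° = 127.6 N.
Parallel to the incline, ΣF = 0 gives f = m g sin θ − P = 127.6 − 203 = -75.36 N (up-slope positive).
Static friction can supply at most μ_s N = 42.12 N.
|-75.36| exceeds 42.12 N, so the crate slips up-slope; friction is kinetic, f = μ_k N = 0.23×127.6 = 29.4 N.

f ≈ 29.4 N (down the incline)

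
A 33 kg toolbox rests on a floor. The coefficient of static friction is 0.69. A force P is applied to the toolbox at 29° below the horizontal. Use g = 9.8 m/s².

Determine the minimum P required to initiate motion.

P ≈ 413 N

N = m g + P sin α (the push presses the toolbox into the floor).
At impending slip, P cos α = μ_s N = μ_s (m g + P sin α).
Solving: P (cos α − μ_s sin α) = μ_s m g → P = 0.69×323/(cos 29° − 0.69 sin 29°) = 223/0.5401 = 413 N.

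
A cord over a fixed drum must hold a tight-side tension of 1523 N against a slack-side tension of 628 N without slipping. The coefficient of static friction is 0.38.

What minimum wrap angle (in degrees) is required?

T₂/T₁ = e^{μβ} → β = ln(T₂/T₁)/μ.
β = ln(1523/628)/0.38 = 0.8859/0.38 = 2.331 rad.
In degrees: β = 2.331 × 180/π = 134°.

β_min ≈ 134°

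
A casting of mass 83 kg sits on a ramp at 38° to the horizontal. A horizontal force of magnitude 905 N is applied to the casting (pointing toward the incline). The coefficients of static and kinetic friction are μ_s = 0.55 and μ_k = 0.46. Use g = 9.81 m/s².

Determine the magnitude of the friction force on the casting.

f ≈ 212 N (down the incline)

The horizontal push has a component P sin θ into the surface, so N = m g cos θ + P sin θ = 641.6 + 557.2 = 1199 N.
Parallel to the incline: P cos θ − m g sin θ = 713.1 − 501.3 = 211.9 N; the friction needed to balance this is 211.9 N acting down the slope.
The limit of static friction is μ_s N = 659.3 N.
Since 211.9 N is within the 659.3 N limit, the casting stays put and friction is exactly 212 N.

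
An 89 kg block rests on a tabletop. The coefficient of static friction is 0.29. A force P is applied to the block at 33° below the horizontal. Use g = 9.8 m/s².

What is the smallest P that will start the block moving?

N = m g + P sin α (the push presses the block into the tabletop).
At impending slip, P cos α = μ_s N = μ_s (m g + P sin α).
Solving: P (cos α − μ_s sin α) = μ_s m g → P = 0.29×872/(cos 33° − 0.29 sin 33°) = 253/0.6807 = 372 N.

P ≈ 372 N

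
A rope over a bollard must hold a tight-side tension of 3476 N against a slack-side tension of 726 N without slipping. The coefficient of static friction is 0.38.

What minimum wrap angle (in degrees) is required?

T₂/T₁ = e^{μβ} → β = ln(T₂/T₁)/μ.
β = ln(3476/726)/0.38 = 1.566/0.38 = 4.121 rad.
In degrees: β = 4.121 × 180/π = 236°.

β_min ≈ 236°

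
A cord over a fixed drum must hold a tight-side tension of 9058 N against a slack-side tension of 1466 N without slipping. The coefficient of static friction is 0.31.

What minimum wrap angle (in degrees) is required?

β_min ≈ 337°

T₂/T₁ = e^{μβ} → β = ln(T₂/T₁)/μ.
β = ln(9058/1466)/0.31 = 1.821/0.31 = 5.875 rad.
In degrees: β = 5.875 × 180/π = 337°.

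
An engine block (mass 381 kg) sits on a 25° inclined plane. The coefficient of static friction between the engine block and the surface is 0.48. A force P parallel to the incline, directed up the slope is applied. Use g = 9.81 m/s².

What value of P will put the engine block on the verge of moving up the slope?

At impending motion up the slope, friction acts down-slope at its limit: f = μ_s N.
P is parallel to the surface, so N = m g cos θ = 3390 N.
Along the incline: P = m g sin θ + μ_s N = 1580 + 0.48×3390 = 3210 N.

P ≈ 3210 N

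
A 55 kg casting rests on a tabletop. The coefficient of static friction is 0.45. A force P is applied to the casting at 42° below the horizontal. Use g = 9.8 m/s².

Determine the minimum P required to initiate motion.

P ≈ 549 N

N = m g + P sin α (the push presses the casting into the tabletop).
At impending slip, P cos α = μ_s N = μ_s (m g + P sin α).
Solving: P (cos α − μ_s sin α) = μ_s m g → P = 0.45×539/(cos 42° − 0.45 sin 42°) = 243/0.442 = 549 N.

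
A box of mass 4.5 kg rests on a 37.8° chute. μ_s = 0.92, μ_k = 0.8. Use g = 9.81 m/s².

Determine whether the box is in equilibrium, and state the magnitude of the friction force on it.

f ≈ 27.1 N

N = m g cos θ = 34.9 N.
Down-slope weight component: m g sin θ = 27.1 N.
μ_s N = 32.1 N.
27.1 ≤ 32.1 N, so it stays put; friction = 27.1 N.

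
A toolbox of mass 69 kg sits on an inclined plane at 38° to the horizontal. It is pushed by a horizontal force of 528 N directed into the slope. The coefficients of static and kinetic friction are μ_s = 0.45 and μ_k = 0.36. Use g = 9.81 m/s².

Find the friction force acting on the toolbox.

The horizontal push has a component P sin θ into the surface, so N = m g cos θ + P sin θ = 533.4 + 325.1 = 858.5 N.
Along the incline, the net driving force (taking up-slope positive) is P cos θ − m g sin θ = 416.1 − 416.7 = -0.6654 N, so equilibrium requires friction f = 0.6654 N (up-slope).
The limit of static friction is μ_s N = 386.3 N.
|f_req| = 0.6654 ≤ 386.3 N → the toolbox is in equilibrium; friction equals the required value.

f ≈ 0.665 N (up the incline)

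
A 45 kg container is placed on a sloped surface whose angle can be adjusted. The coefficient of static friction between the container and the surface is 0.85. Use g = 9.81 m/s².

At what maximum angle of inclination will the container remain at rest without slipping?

At the slip threshold, m g sin θ = μ_s · m g cos θ, so tan θ = μ_s.
θ_max = arctan(0.85) = 40.4°.

θ_max ≈ 40.4°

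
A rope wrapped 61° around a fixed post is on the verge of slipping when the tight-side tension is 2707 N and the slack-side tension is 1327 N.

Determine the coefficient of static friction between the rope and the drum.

T₂/T₁ = e^{μβ} → μ = ln(T₂/T₁)/β.
β = 61° = 1.065 rad.
μ = ln(2707/1327)/1.065 = ln(2.04)/1.065 = 0.67.

μ ≈ 0.67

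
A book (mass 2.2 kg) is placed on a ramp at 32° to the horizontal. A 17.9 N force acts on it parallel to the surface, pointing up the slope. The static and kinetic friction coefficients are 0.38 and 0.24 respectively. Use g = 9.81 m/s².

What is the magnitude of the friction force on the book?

Normal force: N = m g cos θ = 2.2 × 9.81 × cos 32° = 18.3 N.
For equilibrium along the incline the friction force must supply f = m g sin θ − P = 11.44 − 17.9 = -6.463 N (positive meaning up-slope).
Static friction can supply at most μ_s N = 6.955 N.
Since |-6.463| ≤ 6.955 N, static friction is sufficient; f equals the required value, not μ_s N.

f ≈ 6.46 N (down the incline)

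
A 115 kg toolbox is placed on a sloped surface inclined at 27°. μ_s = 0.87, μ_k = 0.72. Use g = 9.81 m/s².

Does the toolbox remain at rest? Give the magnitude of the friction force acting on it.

N = m g cos θ = 1010 N.
Down-slope weight component: m g sin θ = 512 N.
μ_s N = 875 N.
512 ≤ 875 N, so it stays put; friction = 512 N.

f ≈ 512 N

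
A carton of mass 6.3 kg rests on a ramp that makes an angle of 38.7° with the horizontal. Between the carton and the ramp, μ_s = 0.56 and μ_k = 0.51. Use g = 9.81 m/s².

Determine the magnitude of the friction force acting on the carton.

f ≈ 24.6 N (up the incline)

Normal force: N = m g cos θ = 6.3 × 9.81 × cos 38.7° = 48.23 N.
Along the slope the weight component is m g sin θ = 38.64 N; friction must supply exactly this, acting up-slope.
Static friction can supply at most μ_s N = 27.01 N.
|38.64| exceeds 27.01 N, so the carton slips down-slope; friction is kinetic, f = μ_k N = 0.51×48.23 = 24.6 N.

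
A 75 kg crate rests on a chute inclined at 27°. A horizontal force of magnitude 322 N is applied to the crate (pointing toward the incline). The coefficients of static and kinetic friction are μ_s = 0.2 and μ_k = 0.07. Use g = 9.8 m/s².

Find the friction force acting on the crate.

Resolve perpendicular to the incline: N = m g cos θ + P sin θ = 75×9.8×cos 27° + 322×sin 27° = 801.1 N.
Parallel to the incline: P cos θ − m g sin θ = 286.9 − 333.7 = -46.78 N; the friction needed to balance this is 46.78 N acting up the slope.
The limit of static friction is μ_s N = 160.2 N.
|f_req| = 46.78 ≤ 160.2 N → the crate is in equilibrium; friction equals the required value.

f ≈ 46.8 N (up the incline)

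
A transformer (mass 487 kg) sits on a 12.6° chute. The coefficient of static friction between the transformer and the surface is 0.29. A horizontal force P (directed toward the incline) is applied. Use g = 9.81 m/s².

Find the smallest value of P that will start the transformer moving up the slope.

P ≈ 2620 N

At impending motion up the slope, friction acts down-slope at its limit: f = μ_s N.
Perpendicular to the incline: N = m g cos θ + P sin θ.
Along the incline: P cos θ = m g sin θ + μ_s N = m g sin θ + μ_s (m g cos θ + P sin θ).
Solving, P (cos θ − μ_s sin θ) = m g (sin θ + μ_s cos θ), so P = 487×9.81×(sin 12.6° + 0.29 cos 12.6°)/(cos 12.6° − 0.29 sin 12.6°) = 4780×0.5012/0.9127 = 2620 N.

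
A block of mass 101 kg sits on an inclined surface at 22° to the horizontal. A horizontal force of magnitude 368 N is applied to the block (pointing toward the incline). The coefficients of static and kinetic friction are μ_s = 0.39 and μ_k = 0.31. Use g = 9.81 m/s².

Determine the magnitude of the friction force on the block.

Normal direction: N = m g cos θ + P sin θ = 1057 N.
Along the incline, the net driving force (taking up-slope positive) is P cos θ − m g sin θ = 341.2 − 371.2 = -29.96 N, so equilibrium requires friction f = 29.96 N (up-slope).
The limit of static friction is μ_s N = 412 N.
Since 29.96 N is within the 412 N limit, the block stays put and friction is exactly 30 N.

f ≈ 30 N (up the incline)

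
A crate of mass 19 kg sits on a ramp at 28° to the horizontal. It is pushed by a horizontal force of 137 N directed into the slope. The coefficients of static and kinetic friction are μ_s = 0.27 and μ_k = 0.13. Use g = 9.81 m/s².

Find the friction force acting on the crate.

Normal direction: N = m g cos θ + P sin θ = 228.9 N.
Along the incline, the net driving force (taking up-slope positive) is P cos θ − m g sin θ = 121 − 87.5 = 33.46 N, so equilibrium requires friction f = -33.46 N (down-slope).
The limit of static friction is μ_s N = 61.8 N.
|f_req| = 33.46 ≤ 61.8 N → the crate is in equilibrium; friction equals the required value.

f ≈ 33.5 N (down the incline)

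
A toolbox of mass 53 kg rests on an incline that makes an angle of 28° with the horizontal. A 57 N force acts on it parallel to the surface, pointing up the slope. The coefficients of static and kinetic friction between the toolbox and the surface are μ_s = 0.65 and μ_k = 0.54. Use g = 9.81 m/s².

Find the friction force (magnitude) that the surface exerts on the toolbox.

f ≈ 187 N (up the incline)

Normal force: N = m g cos θ = 53 × 9.81 × cos 28° = 459.1 N.
For equilibrium along the incline the friction force must supply f = m g sin θ − P = 244.1 − 57 = 187.1 N (positive meaning up-slope).
Static friction can supply at most μ_s N = 298.4 N.
Since |187.1| ≤ 298.4 N, the toolbox remains in static equilibrium and friction takes exactly the required value.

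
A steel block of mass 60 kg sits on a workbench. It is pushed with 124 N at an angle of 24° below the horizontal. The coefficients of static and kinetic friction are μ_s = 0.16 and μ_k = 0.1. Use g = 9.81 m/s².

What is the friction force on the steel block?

Vertical equilibrium gives N = m g + P sin α = 639 N.
Horizontally, friction must balance P cos α = 113.3 N.
The static-friction limit is μ_s N = 102.2 N.
The required friction exceeds μ_s N, so the steel block moves and f = μ_k N = 63.9 N.

f ≈ 63.9 N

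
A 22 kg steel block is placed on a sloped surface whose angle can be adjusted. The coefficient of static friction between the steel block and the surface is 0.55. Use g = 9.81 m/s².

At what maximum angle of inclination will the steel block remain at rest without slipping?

θ_max ≈ 28.8°

At the slip threshold, m g sin θ = μ_s · m g cos θ, so tan θ = μ_s.
θ_max = arctan(0.55) = 28.8°.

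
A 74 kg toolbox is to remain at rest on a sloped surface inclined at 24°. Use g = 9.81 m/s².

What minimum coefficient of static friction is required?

μ_s,min ≈ 0.445

At the slip threshold m g sin θ = μ_s m g cos θ, so μ_s,min = tan θ.
μ_s,min = tan 24° = 0.445.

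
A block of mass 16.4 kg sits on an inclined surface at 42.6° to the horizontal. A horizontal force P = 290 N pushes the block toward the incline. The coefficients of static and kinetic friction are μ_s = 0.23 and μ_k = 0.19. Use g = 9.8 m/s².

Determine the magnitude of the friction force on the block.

Normal direction: N = m g cos θ + P sin θ = 314.6 N.
Parallel to the incline: P cos θ − m g sin θ = 213.5 − 108.8 = 104.7 N; the friction needed to balance this is 104.7 N acting down the slope.
Maximum static friction: μ_s N = 0.23 × 314.6 = 72.36 N.
The required 104.7 N exceeds the static limit, so the block slides up-slope and f = μ_k N = 0.19×314.6 = 59.8 N.

f ≈ 59.8 N (down the incline)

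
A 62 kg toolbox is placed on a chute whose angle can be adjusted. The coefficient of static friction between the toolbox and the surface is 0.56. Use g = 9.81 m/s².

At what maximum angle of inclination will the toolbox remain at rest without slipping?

θ_max ≈ 29.2°

At the slip threshold, m g sin θ = μ_s · m g cos θ, so tan θ = μ_s.
θ_max = arctan(0.56) = 29.2°.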